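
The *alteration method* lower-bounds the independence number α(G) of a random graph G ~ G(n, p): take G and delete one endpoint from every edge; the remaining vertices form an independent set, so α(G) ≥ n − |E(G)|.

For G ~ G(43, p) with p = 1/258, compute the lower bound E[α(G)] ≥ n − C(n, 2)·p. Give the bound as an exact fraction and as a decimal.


E[|E(G)|] = C(43, 2)·p = 903 · (1/258) = 7/2.
E[α(G)] ≥ n − E[|E(G)|] = 43 − 7/2 = 79/2.
Numerically: ≈ 39.5000.
(This is only a lower bound; the true E[α(G)] may be larger.)

E[α(G)] ≥ 79/2 ≈ 39.5000.


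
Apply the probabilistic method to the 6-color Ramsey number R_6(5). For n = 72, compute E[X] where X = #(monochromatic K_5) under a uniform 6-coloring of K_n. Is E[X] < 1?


E[X] = C(72, 5) · 6^{1 − 10} = 13991544 · 6^{−9} = 13991544/10077696.
As a reduced fraction: E[X] = 194327/139968 ≈ 1.38837.
Is E[X] < 1? NO.
Since E[X] ≥ 1, the first-moment bound is inconclusive at n = 72; it does NOT by itself certify R_6(5) > 72.

E[X] = 194327/139968 ≈ 1.38837; E[X] ≥ 1; first-moment method inconclusive here.


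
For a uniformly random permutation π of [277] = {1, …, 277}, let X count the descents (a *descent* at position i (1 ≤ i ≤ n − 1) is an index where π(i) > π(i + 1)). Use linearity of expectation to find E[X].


Write X = Σ X_I over i = 1, …, 276, with X_I the indicator of one descent.
There are 276 indicators.
For each fixed i, the pair (π(i), π(i+1)) is a uniformly random ordered pair of distinct values from {1, …, 277}; by symmetry P[π(i) > π(i+1)] = 1/2.
By linearity: E[X] = 276 · (1/2) = (277 − 1) · (1/2) = 138 ≈ 138.000.

E[X] = 138 = 138.000.


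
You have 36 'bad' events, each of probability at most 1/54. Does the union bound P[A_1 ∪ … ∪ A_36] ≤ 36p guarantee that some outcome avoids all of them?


Union bound: P[∪_{i=1}^{36} A_i] ≤ Σ_i P[A_i] ≤ 36·p = 36·(1/54) = 2/3.
Numerically: 2/3 ≈ 0.666667.
Is 2/3 < 1? YES.
Since P[∪ A_i] ≤ 2/3 < 1, the complement has P[∩ A_i^c] ≥ 1 − 2/3 = 1/3 > 0, so some outcome avoids every A_i.

36·p = 2/3 ≈ 0.666667; existence CERTIFIED by the union bound.


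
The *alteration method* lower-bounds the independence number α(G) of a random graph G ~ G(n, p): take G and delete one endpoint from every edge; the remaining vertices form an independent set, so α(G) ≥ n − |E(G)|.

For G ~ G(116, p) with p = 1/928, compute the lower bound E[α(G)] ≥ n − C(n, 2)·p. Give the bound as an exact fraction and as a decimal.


E[|E(G)|] = C(116, 2)·p = 6670 · (1/928) = 115/16.
E[α(G)] ≥ n − E[|E(G)|] = 116 − 115/16 = 1741/16.
Numerically: ≈ 108.81250.
(This is only a lower bound; the true E[α(G)] may be larger.)

E[α(G)] ≥ 1741/16 ≈ 108.81250.


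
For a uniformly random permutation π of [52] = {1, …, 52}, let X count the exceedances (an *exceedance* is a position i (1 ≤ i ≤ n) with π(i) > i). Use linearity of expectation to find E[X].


Write X = Σ_{i=1}^{52} X_i, where X_i = 1_{π(i) > i}.
For each fixed i, π(i) is uniform over {1, …, 52} (marginal of a uniform permutation), so P[π(i) > i] = (n − i)/n. Summing: Σ_{i=1}^{52} (n − i)/n = (0 + 1 + … + 51)/52 = 52(52 − 1)/(2·52) = (52 − 1)/2.
Hence E[X] = Σ_{i=1}^{52} (52 − i)/52 = 51/2 ≈ 25.50000.

E[X] = 51/2 = 25.50000.


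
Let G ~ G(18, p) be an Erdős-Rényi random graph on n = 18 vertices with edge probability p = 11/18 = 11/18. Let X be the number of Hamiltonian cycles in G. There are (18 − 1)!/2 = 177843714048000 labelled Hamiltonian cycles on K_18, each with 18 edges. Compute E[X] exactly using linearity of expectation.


K_18 has (18 − 1)!/2 = 177843714048000 labelled Hamiltonian cycles.
For each such Hamiltonian cycle H, let X_H = 1 if all 18 edges of H are present in G. Then P[X_H = 1] = p^{18} = (11/18)^{18} = 5559917313492231481/39346408075296537575424.
By linearity: E[X] = Σ_H E[X_H] = 177843714048000 · p^{18} = 177843714048000 · 5559917313492231481/39346408075296537575424 = 82786473808235140223154875/3294258113514384.
Numerically: E[X] ≈ 2.51e+10.

E[X] = 177843714048000 · (11/18)^{18} = 82786473808235140223154875/3294258113514384 ≈ 2.51e+10.


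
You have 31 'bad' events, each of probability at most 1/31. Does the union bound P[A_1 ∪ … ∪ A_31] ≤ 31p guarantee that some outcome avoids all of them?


Union bound: P[∪_{i=1}^{31} A_i] ≤ Σ_i P[A_i] ≤ 31·p = 31·(1/31) = 1.
Numerically: 1 ≈ 1.0000.
Is 1 < 1? NO.
Since the bound 1 is ≥ 1, the union bound is uninformative here; it does NOT by itself certify existence.

31·p = 1 ≈ 1.0000; existence NOT certified by the union bound.


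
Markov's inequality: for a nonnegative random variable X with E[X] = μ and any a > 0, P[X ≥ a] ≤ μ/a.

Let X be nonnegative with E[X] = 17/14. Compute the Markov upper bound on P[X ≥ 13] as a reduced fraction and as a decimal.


μ = E[X] = 17/14, a = 13.
Markov: P[X ≥ 13] ≤ μ/a = (17/14)/13 = 17/182.
Numerically: ≈ 0.093.
(Since a = 13 > μ = 1.214, the bound 17/182 is < 1 and informative.)

P[X ≥ 13] ≤ 17/182 ≈ 0.093.


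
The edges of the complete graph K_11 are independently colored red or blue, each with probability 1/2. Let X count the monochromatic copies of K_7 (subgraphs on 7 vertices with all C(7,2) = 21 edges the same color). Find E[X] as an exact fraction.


Let X = Σ_S X_S over the C(11, 7) = 330 subsets S of size 7, where X_S = 1 if the K_7 on S is monochromatic.
For a fixed S, the K_7 on S has C(7, 2) = 21 edges. P[all 21 edges red] = (1/2)^21, and likewise for blue, so P[monochromatic] = 2·(1/2)^21 = 2^{1 − 21} = 1/1048576.
Summing: E[X] = C(11, 7) · 2^{1 − 21} = 330 · 1/1048576 = 165/524288.
Numerically: E[X] ≈ 0.0003.

E[X] = C(11,7)·2^(1−C(7,2)) = 165/524288 ≈ 0.0003.


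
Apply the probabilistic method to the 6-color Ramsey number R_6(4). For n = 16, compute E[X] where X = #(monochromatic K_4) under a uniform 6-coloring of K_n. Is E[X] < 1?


E[X] = C(16, 4) · 6^{1 − 6} = 1820 · 6^{−5} = 1820/7776.
As a reduced fraction: E[X] = 455/1944 ≈ 0.23405.
Is E[X] < 1? YES.
Since E[X] < 1, there exists a 6-coloring of K_{16} with no monochromatic K_4; hence R_6(4) > 16.

E[X] = 455/1944 ≈ 0.23405; E[X] < 1, so R_6(4) > 16.


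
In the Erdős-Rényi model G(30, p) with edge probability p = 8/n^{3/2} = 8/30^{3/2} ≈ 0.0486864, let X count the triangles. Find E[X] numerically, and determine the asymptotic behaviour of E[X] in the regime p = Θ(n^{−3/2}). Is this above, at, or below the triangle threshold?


Number of potential triangles: C(30, 3) = 4060.
Each occurs with probability p³ ≈ (0.0486864)³ ≈ 1.15404917e-04.
By linearity: E[X] = C(30, 3)·p³ ≈ 4060 · 1.15404917e-04 ≈ 0.468544.
Since α = 3/2 > 1, p = c/n^{3/2} = o(1/n) is below the triangle threshold p ~ 1/n. Asymptotically E[X] ~ (c³/6)·n^{3(1−α)} = (8³/6)·n^{-1.5} → 0, so by Markov's inequality G has no triangles w.h.p.

E[X] ≈ 0.468544; in regime p = Θ(1/n^{3/2}) E[X] tends to 0 (below the triangle threshold p ~ 1/n).


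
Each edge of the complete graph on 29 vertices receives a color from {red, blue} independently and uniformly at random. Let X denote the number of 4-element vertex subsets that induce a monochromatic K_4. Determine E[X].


Let X = Σ_S X_S over the C(29, 4) = 23751 subsets S of size 4, where X_S = 1 if the K_4 on S is monochromatic.
For a fixed S, the K_4 on S has C(4, 2) = 6 edges. P[all 6 edges red] = (1/2)^6, and likewise for blue, so P[monochromatic] = 2·(1/2)^6 = 2^{1 − 6} = 1/32.
By linearity: E[X] = C(29, 4) · 2^{1 − 6} = 23751 · 1/32 = 23751/32.
Numerically: E[X] ≈ 742.21875.

E[X] = C(29,4)·2^(1−C(4,2)) = 23751/32 ≈ 742.21875.


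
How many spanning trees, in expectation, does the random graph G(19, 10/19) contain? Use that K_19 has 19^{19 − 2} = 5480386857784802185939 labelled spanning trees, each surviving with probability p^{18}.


K_19 has 19^{19 − 2} = 5480386857784802185939 labelled spanning trees.
For each such spanning tree H, let X_H = 1 if all 18 edges of H are present in G. Then P[X_H = 1] = p^{18} = (10/19)^{18} = 1000000000000000000/104127350297911241532841.
By linearity: E[X] = Σ_H E[X_H] = 5480386857784802185939 · p^{18} = 5480386857784802185939 · 1000000000000000000/104127350297911241532841 = 1000000000000000000/19.
Numerically: E[X] ≈ 5.26316e+16.

E[X] = 5480386857784802185939 · (10/19)^{18} = 1000000000000000000/19 ≈ 5.26316e+16.


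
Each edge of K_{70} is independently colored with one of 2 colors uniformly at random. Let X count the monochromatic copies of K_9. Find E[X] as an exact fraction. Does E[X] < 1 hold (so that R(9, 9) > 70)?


E[X] = C(70, 9) · 2^{1 − 36} = 65033528560 · 2^{−35} = 65033528560/34359738368.
As a reduced fraction: E[X] = 4064595535/2147483648 ≈ 1.8927248.
Is E[X] < 1? NO.
Since E[X] ≥ 1, the first-moment bound is inconclusive at n = 70; it does NOT by itself certify R(9, 9) > 70.

E[X] = 4064595535/2147483648 ≈ 1.8927248; E[X] ≥ 1; first-moment method inconclusive here.


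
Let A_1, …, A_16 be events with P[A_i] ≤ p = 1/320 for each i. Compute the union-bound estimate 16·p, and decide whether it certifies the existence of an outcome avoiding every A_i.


Union bound: P[∪_{i=1}^{16} A_i] ≤ Σ_i P[A_i] ≤ 16·p = 16·(1/320) = 1/20.
Numerically: 1/20 ≈ 0.05000.
Is 1/20 < 1? YES.
Since P[∪ A_i] ≤ 1/20 < 1, the complement has P[∩ A_i^c] ≥ 1 − 1/20 = 19/20 > 0, so some outcome avoids every A_i.

16·p = 1/20 ≈ 0.05000; existence CERTIFIED by the union bound.


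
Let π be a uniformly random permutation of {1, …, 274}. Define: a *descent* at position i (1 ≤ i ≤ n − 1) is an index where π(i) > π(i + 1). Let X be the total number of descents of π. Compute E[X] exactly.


Write X = Σ X_I over i = 1, …, 273, with X_I the indicator of one descent.
There are 273 indicators.
For each fixed i, the pair (π(i), π(i+1)) is a uniformly random ordered pair of distinct values from {1, …, 274}; by symmetry P[π(i) > π(i+1)] = 1/2.
By linearity: E[X] = 273 · (1/2) = (274 − 1) · (1/2) = 273/2 ≈ 136.5000.

E[X] = 273/2 = 136.5000.


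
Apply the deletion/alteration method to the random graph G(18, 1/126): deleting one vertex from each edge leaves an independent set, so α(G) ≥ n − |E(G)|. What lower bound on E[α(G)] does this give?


E[|E(G)|] = C(18, 2)·p = 153 · (1/126) = 17/14.
E[α(G)] ≥ n − E[|E(G)|] = 18 − 17/14 = 235/14.
Numerically: ≈ 16.7857.
(This is only a lower bound; the true E[α(G)] may be larger.)

E[α(G)] ≥ 235/14 ≈ 16.7857.


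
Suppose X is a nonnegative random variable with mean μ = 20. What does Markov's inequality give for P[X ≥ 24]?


μ = E[X] = 20, a = 24.
Markov: P[X ≥ 24] ≤ μ/a = (20)/24 = 5/6.
Numerically: ≈ 0.833333.
(Since a = 24 > μ = 20.000000, the bound 5/6 is < 1 and informative.)

P[X ≥ 24] ≤ 5/6 ≈ 0.833333.


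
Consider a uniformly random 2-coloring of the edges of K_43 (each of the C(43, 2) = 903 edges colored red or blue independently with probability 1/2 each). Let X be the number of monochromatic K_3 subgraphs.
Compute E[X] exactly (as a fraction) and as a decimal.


Let X = Σ_S X_S over the C(43, 3) = 12341 subsets S of size 3, where X_S = 1 if the K_3 on S is monochromatic.
For a fixed S, the K_3 on S has C(3, 2) = 3 edges. P[all 3 edges red] = (1/2)^3, and likewise for blue, so P[monochromatic] = 2·(1/2)^3 = 2^{1 − 3} = 1/4.
By linearity: E[X] = C(43, 3) · 2^{1 − 3} = 12341 · 1/4 = 12341/4.
Numerically: E[X] ≈ 3085.2500.

E[X] = C(43,3)·2^(1−C(3,2)) = 12341/4 ≈ 3085.2500.


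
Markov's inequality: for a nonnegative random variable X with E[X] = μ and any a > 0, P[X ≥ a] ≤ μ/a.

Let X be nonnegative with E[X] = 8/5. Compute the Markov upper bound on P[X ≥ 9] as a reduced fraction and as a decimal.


μ = E[X] = 8/5, a = 9.
Markov: P[X ≥ 9] ≤ μ/a = (8/5)/9 = 8/45.
Numerically: ≈ 0.1778.
(Since a = 9 > μ = 1.6000, the bound 8/45 is < 1 and informative.)

P[X ≥ 9] ≤ 8/45 ≈ 0.1778.


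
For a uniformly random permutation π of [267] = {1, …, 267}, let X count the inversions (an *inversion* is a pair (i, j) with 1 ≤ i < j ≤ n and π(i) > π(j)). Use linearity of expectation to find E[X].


Write X = Σ X_I over the C(267, 2) = 35511 pairs i < j, with X_I the indicator of one inversion.
There are 35511 indicators.
For each fixed pair i < j, the values π(i) and π(j) are two distinct elements of {1, …, 267} in uniformly random order; by symmetry P[π(i) > π(j)] = 1/2.
By linearity: E[X] = 35511 · (1/2) = C(267, 2) · (1/2) = 35511/2 = 35511/2 ≈ 17755.500.

E[X] = 35511/2 = 17755.500.


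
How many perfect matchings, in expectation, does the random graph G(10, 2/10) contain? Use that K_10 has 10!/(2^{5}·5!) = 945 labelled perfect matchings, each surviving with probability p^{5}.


K_10 has 10!/(2^{5}·5!) = 945 labelled perfect matchings.
For each such perfect matching H, let X_H = 1 if all 5 edges of H are present in G. Then P[X_H = 1] = p^{5} = (1/5)^{5} = 1/3125.
By linearity of expectation: E[X] = Σ_H E[X_H] = 945 · p^{5} = 945 · 1/3125 = 189/625.
Numerically: E[X] ≈ 0.3024.

E[X] = 945 · (1/5)^{5} = 189/625 ≈ 0.3024.


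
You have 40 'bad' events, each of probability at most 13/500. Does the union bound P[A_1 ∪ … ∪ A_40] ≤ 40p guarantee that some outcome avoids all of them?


Union bound: P[∪_{i=1}^{40} A_i] ≤ Σ_i P[A_i] ≤ 40·p = 40·(13/500) = 26/25.
Numerically: 26/25 ≈ 1.0400.
Is 26/25 < 1? NO.
Since the bound 26/25 is ≥ 1, the union bound is uninformative here; it does NOT by itself certify existence.

40·p = 26/25 ≈ 1.0400; existence NOT certified by the union bound.


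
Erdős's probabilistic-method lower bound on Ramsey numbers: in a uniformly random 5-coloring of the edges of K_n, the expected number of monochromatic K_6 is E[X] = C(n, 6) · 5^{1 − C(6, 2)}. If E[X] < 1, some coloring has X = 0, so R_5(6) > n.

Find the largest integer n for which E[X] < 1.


We need C(n, 6) · 5^{1 − 15} < 1, i.e. C(n, 6) < 5^{15 − 1} = 6103515625.
Check values of n near the boundary:
  n = 129: C(129, 6) = 5688177600; 5688177600 < 6103515625? YES
  n = 130: C(130, 6) = 5963412000; 5963412000 < 6103515625? YES
  n = 131: C(131, 6) = 6249655776; 6249655776 < 6103515625? NO
  n = 132: C(132, 6) = 6547258432; 6547258432 < 6103515625? NO
  n = 133: C(133, 6) = 6856577728; 6856577728 < 6103515625? NO
The largest n with C(n, 6) < 6103515625 is n = 130 (where E[X] = 47707296/48828125 ≈ 0.977045). Hence R_5(6) > 130, i.e. R_5(6) ≥ 131.

Largest n = 130; hence R_5(6) > 130.


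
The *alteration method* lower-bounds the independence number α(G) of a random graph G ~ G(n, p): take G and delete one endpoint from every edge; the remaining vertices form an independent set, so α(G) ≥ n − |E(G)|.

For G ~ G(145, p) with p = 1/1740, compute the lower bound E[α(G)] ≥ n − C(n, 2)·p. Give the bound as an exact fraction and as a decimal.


E[|E(G)|] = C(145, 2)·p = 10440 · (1/1740) = 6.
E[α(G)] ≥ n − E[|E(G)|] = 145 − 6 = 139.
Numerically: ≈ 139.00000.
(This is only a lower bound; the true E[α(G)] may be larger.)

E[α(G)] ≥ 139 ≈ 139.00000.


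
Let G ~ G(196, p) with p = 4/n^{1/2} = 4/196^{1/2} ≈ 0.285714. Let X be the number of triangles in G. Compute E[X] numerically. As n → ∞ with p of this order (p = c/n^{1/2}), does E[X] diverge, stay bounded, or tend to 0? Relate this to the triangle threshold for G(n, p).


Number of potential triangles: C(196, 3) = 1235780.
Each occurs with probability p³ ≈ (0.285714)³ ≈ 2.33236152e-02.
By linearity: E[X] = C(196, 3)·p³ ≈ 1235780 · 2.33236152e-02 ≈ 28822.857143.
Since α = 1/2 < 1, p = c/n^{1/2} ≫ 1/n is above the triangle threshold p ~ 1/n. Asymptotically E[X] ~ (c³/6)·n^{3(1−α)} = (4³/6)·n^{1.5} → ∞; triangles are abundant w.h.p.

E[X] ≈ 28822.857143; in regime p = Θ(1/n^{1/2}) E[X] diverges (above the triangle threshold p ~ 1/n).


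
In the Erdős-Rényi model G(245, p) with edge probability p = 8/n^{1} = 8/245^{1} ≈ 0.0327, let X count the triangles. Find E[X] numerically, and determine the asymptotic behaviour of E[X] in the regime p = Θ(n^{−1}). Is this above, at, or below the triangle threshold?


Number of potential triangles: C(245, 3) = 2421090.
Each occurs with probability p³ ≈ (0.0327)³ ≈ 3.48154e-05.
By linearity: E[X] = C(245, 3)·p³ ≈ 2421090 · 3.48154e-05 ≈ 84.291.
Here α = 1, so p = 8/n is exactly at the triangle threshold p ~ 1/n. Asymptotically E[X] → c³/6 = 8³/6 = 256/3 ≈ 85.333, a bounded constant. In this regime the triangle count is asymptotically Poisson(c³/6).

E[X] ≈ 84.291; in regime p = Θ(1/n^{1}) E[X] stays bounded (at the triangle threshold p ~ 1/n).


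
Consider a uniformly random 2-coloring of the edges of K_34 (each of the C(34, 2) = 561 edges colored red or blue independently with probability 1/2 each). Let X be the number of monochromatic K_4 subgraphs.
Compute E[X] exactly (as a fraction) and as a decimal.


Let X = Σ_S X_S over the C(34, 4) = 46376 subsets S of size 4, where X_S = 1 if the K_4 on S is monochromatic.
For a fixed S, the K_4 on S has C(4, 2) = 6 edges. P[all 6 edges red] = (1/2)^6, and likewise for blue, so P[monochromatic] = 2·(1/2)^6 = 2^{1 − 6} = 1/32.
Summing: E[X] = C(34, 4) · 2^{1 − 6} = 46376 · 1/32 = 5797/4.
Numerically: E[X] ≈ 1449.250000.

E[X] = C(34,4)·2^(1−C(4,2)) = 5797/4 ≈ 1449.250000.


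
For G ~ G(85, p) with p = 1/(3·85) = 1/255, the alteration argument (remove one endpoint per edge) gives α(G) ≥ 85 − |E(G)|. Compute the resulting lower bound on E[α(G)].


E[|E(G)|] = C(85, 2)·p = 3570 · (1/255) = 14.
E[α(G)] ≥ n − E[|E(G)|] = 85 − 14 = 71.
Numerically: ≈ 71.000000.
(This is only a lower bound; the true E[α(G)] may be larger.)

E[α(G)] ≥ 71 ≈ 71.000000.


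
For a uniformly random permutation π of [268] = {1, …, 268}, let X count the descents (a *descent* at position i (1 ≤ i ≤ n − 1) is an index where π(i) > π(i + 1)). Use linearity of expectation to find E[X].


Write X = Σ X_I over i = 1, …, 267, with X_I the indicator of one descent.
There are 267 indicators.
For each fixed i, the pair (π(i), π(i+1)) is a uniformly random ordered pair of distinct values from {1, …, 268}; by symmetry P[π(i) > π(i+1)] = 1/2.
By linearity: E[X] = 267 · (1/2) = (268 − 1) · (1/2) = 267/2 ≈ 133.50000.

E[X] = 267/2 = 133.50000.


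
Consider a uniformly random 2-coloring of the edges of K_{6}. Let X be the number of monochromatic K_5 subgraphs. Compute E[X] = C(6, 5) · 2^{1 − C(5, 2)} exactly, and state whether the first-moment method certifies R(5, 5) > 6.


E[X] = C(6, 5) · 2^{1 − 10} = 6 · 2^{−9} = 6/512.
As a reduced fraction: E[X] = 3/256 ≈ 0.012.
Is E[X] < 1? YES.
Since E[X] < 1, there exists a 2-coloring of K_{6} with no monochromatic K_5; hence R(5, 5) > 6.

E[X] = 3/256 ≈ 0.012; E[X] < 1, so R(5, 5) > 6.


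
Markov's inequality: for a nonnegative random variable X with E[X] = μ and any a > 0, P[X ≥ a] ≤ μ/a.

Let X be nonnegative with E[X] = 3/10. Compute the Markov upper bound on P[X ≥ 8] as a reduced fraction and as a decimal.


μ = E[X] = 3/10, a = 8.
Markov: P[X ≥ 8] ≤ μ/a = (3/10)/8 = 3/80.
Numerically: ≈ 0.03750.
(Since a = 8 > μ = 0.30000, the bound 3/80 is < 1 and informative.)

P[X ≥ 8] ≤ 3/80 ≈ 0.03750.


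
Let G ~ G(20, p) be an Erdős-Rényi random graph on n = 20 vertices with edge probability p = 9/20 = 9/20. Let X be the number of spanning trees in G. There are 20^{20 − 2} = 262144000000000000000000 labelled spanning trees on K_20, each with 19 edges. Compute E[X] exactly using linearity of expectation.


K_20 has 20^{20 − 2} = 262144000000000000000000 labelled spanning trees.
For each such spanning tree H, let X_H = 1 if all 19 edges of H are present in G. Then P[X_H = 1] = p^{19} = (9/20)^{19} = 1350851717672992089/5242880000000000000000000.
By linearity: E[X] = Σ_H E[X_H] = 262144000000000000000000 · p^{19} = 262144000000000000000000 · 1350851717672992089/5242880000000000000000000 = 1350851717672992089/20.
Numerically: E[X] ≈ 6.7543e+16.

E[X] = 262144000000000000000000 · (9/20)^{19} = 1350851717672992089/20 ≈ 6.7543e+16.


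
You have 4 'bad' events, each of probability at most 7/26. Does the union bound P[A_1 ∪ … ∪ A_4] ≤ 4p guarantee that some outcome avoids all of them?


Union bound: P[∪_{i=1}^{4} A_i] ≤ Σ_i P[A_i] ≤ 4·p = 4·(7/26) = 14/13.
Numerically: 14/13 ≈ 1.0769.
Is 14/13 < 1? NO.
Since the bound 14/13 is ≥ 1, the union bound is uninformative here; it does NOT by itself certify existence.

4·p = 14/13 ≈ 1.0769; existence NOT certified by the union bound.


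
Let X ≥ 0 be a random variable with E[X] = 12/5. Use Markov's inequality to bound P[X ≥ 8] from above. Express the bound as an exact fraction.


μ = E[X] = 12/5, a = 8.
Markov: P[X ≥ 8] ≤ μ/a = (12/5)/8 = 3/10.
Numerically: ≈ 0.300000.
(Since a = 8 > μ = 2.400000, the bound 3/10 is < 1 and informative.)

P[X ≥ 8] ≤ 3/10 ≈ 0.300000.


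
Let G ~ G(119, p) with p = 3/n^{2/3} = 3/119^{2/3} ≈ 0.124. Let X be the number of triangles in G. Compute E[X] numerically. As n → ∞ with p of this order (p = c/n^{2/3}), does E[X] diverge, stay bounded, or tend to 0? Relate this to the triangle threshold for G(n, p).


Number of potential triangles: C(119, 3) = 273819.
Each occurs with probability p³ ≈ (0.124)³ ≈ 1.90665e-03.
By linearity: E[X] = C(119, 3)·p³ ≈ 273819 · 1.90665e-03 ≈ 522.076.
Since α = 2/3 < 1, p = c/n^{2/3} ≫ 1/n is above the triangle threshold p ~ 1/n. Asymptotically E[X] ~ (c³/6)·n^{3(1−α)} = (3³/6)·n^{1} → ∞; triangles are abundant w.h.p.

E[X] ≈ 522.076; in regime p = Θ(1/n^{2/3}) E[X] diverges (above the triangle threshold p ~ 1/n).


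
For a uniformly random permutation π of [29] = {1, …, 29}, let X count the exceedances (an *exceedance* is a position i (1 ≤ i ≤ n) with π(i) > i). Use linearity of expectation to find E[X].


Write X = Σ_{i=1}^{29} X_i, where X_i = 1_{π(i) > i}.
For each fixed i, π(i) is uniform over {1, …, 29} (marginal of a uniform permutation), so P[π(i) > i] = (n − i)/n. Summing: Σ_{i=1}^{29} (n − i)/n = (0 + 1 + … + 28)/29 = 29(29 − 1)/(2·29) = (29 − 1)/2.
Hence E[X] = Σ_{i=1}^{29} (29 − i)/29 = 14 ≈ 14.000.

E[X] = 14 = 14.000.


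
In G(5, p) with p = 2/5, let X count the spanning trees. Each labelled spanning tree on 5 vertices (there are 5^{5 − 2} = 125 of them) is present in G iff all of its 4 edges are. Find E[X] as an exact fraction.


K_5 has 5^{5 − 2} = 125 labelled spanning trees.
For each such spanning tree H, let X_H = 1 if all 4 edges of H are present in G. Then P[X_H = 1] = p^{4} = (2/5)^{4} = 16/625.
By linearity of expectation: E[X] = Σ_H E[X_H] = 125 · p^{4} = 125 · 16/625 = 16/5.
Numerically: E[X] ≈ 3.2.

E[X] = 125 · (2/5)^{4} = 16/5 ≈ 3.2.


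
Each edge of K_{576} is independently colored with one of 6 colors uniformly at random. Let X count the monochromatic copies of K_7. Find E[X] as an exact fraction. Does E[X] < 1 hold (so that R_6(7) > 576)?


E[X] = C(576, 7) · 6^{1 − 21} = 4023771393470400 · 6^{−20} = 4023771393470400/3656158440062976.
As a reduced fraction: E[X] = 6985714224775/6347497291776 ≈ 1.1005.
Is E[X] < 1? NO.
Since E[X] ≥ 1, the first-moment bound is inconclusive at n = 576; it does NOT by itself certify R_6(7) > 576.

E[X] = 6985714224775/6347497291776 ≈ 1.1005; E[X] ≥ 1; first-moment method inconclusive here.


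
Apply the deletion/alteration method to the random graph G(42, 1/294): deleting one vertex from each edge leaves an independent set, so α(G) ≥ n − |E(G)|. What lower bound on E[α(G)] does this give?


E[|E(G)|] = C(42, 2)·p = 861 · (1/294) = 41/14.
E[α(G)] ≥ n − E[|E(G)|] = 42 − 41/14 = 547/14.
Numerically: ≈ 39.071.
(This is only a lower bound; the true E[α(G)] may be larger.)

E[α(G)] ≥ 547/14 ≈ 39.071.


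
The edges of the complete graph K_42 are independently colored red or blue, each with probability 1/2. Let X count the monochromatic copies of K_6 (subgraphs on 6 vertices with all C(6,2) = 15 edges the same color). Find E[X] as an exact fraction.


Let X = Σ_S X_S over the C(42, 6) = 5245786 subsets S of size 6, where X_S = 1 if the K_6 on S is monochromatic.
For a fixed S, the K_6 on S has C(6, 2) = 15 edges. P[all 15 edges red] = (1/2)^15, and likewise for blue, so P[monochromatic] = 2·(1/2)^15 = 2^{1 − 15} = 1/16384.
By linearity: E[X] = C(42, 6) · 2^{1 − 15} = 5245786 · 1/16384 = 2622893/8192.
Numerically: E[X] ≈ 320.17737.

E[X] = C(42,6)·2^(1−C(6,2)) = 2622893/8192 ≈ 320.17737.


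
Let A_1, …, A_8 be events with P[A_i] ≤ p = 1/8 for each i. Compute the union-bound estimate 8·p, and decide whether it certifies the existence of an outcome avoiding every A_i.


Union bound: P[∪_{i=1}^{8} A_i] ≤ Σ_i P[A_i] ≤ 8·p = 8·(1/8) = 1.
Numerically: 1 ≈ 1.0000.
Is 1 < 1? NO.
Since the bound 1 is ≥ 1, the union bound is uninformative here; it does NOT by itself certify existence.

8·p = 1 ≈ 1.0000; existence NOT certified by the union bound.


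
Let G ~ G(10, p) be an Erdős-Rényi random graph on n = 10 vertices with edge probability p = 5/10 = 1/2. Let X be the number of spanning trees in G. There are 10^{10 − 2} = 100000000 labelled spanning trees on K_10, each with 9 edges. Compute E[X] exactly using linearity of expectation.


K_10 has 10^{10 − 2} = 100000000 labelled spanning trees.
For each such spanning tree H, let X_H = 1 if all 9 edges of H are present in G. Then P[X_H = 1] = p^{9} = (1/2)^{9} = 1/512.
Summing the indicators: E[X] = Σ_H E[X_H] = 100000000 · p^{9} = 100000000 · 1/512 = 390625/2.
Numerically: E[X] ≈ 1.95e+05.

E[X] = 100000000 · (1/2)^{9} = 390625/2 ≈ 1.95e+05.


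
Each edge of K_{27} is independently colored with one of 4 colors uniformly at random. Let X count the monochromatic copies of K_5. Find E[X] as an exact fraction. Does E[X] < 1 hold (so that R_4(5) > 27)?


E[X] = C(27, 5) · 4^{1 − 10} = 80730 · 4^{−9} = 80730/262144.
As a reduced fraction: E[X] = 40365/131072 ≈ 0.3080.
Is E[X] < 1? YES.
Since E[X] < 1, there exists a 4-coloring of K_{27} with no monochromatic K_5; hence R_4(5) > 27.

E[X] = 40365/131072 ≈ 0.3080; E[X] < 1, so R_4(5) > 27.


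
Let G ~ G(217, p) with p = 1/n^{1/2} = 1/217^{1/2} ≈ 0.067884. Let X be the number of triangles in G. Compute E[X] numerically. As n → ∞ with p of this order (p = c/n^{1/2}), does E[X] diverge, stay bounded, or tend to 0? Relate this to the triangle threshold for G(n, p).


Number of potential triangles: C(217, 3) = 1679580.
Each occurs with probability p³ ≈ (0.067884)³ ≈ 3.1283144e-04.
By linearity: E[X] = C(217, 3)·p³ ≈ 1679580 · 3.1283144e-04 ≈ 525.42544.
Since α = 1/2 < 1, p = c/n^{1/2} ≫ 1/n is above the triangle threshold p ~ 1/n. Asymptotically E[X] ~ (c³/6)·n^{3(1−α)} = (1³/6)·n^{1.5} → ∞; triangles are abundant w.h.p.

E[X] ≈ 525.42544; in regime p = Θ(1/n^{1/2}) E[X] diverges (above the triangle threshold p ~ 1/n).


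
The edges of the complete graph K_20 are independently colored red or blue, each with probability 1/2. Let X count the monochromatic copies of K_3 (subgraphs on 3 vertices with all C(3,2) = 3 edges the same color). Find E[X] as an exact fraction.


Let X = Σ_S X_S over the C(20, 3) = 1140 subsets S of size 3, where X_S = 1 if the K_3 on S is monochromatic.
For a fixed S, the K_3 on S has C(3, 2) = 3 edges. P[all 3 edges red] = (1/2)^3, and likewise for blue, so P[monochromatic] = 2·(1/2)^3 = 2^{1 − 3} = 1/4.
Summing: E[X] = C(20, 3) · 2^{1 − 3} = 1140 · 1/4 = 285.
Numerically: E[X] ≈ 285.00000.

E[X] = C(20,3)·2^(1−C(3,2)) = 285 ≈ 285.00000.


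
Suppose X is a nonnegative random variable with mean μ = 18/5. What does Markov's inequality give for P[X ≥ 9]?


μ = E[X] = 18/5, a = 9.
Markov: P[X ≥ 9] ≤ μ/a = (18/5)/9 = 2/5.
Numerically: ≈ 0.40000.
(Since a = 9 > μ = 3.60000, the bound 2/5 is < 1 and informative.)

P[X ≥ 9] ≤ 2/5 ≈ 0.40000.


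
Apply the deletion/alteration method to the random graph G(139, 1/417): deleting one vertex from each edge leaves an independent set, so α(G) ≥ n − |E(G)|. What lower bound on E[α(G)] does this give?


E[|E(G)|] = C(139, 2)·p = 9591 · (1/417) = 23.
E[α(G)] ≥ n − E[|E(G)|] = 139 − 23 = 116.
Numerically: ≈ 116.000.
(This is only a lower bound; the true E[α(G)] may be larger.)

E[α(G)] ≥ 116 ≈ 116.000.


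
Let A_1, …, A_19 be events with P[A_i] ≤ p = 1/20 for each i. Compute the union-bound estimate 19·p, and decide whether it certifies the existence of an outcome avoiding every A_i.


Union bound: P[∪_{i=1}^{19} A_i] ≤ Σ_i P[A_i] ≤ 19·p = 19·(1/20) = 19/20.
Numerically: 19/20 ≈ 0.950.
Is 19/20 < 1? YES.
Since P[∪ A_i] ≤ 19/20 < 1, the complement has P[∩ A_i^c] ≥ 1 − 19/20 = 1/20 > 0, so some outcome avoids every A_i.

19·p = 19/20 ≈ 0.950; existence CERTIFIED by the union bound.


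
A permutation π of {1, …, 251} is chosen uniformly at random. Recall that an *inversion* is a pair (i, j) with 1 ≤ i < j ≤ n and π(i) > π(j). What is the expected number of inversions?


Write X = Σ X_I over the C(251, 2) = 31375 pairs i < j, with X_I the indicator of one inversion.
There are 31375 indicators.
For each fixed pair i < j, the values π(i) and π(j) are two distinct elements of {1, …, 251} in uniformly random order; by symmetry P[π(i) > π(j)] = 1/2.
By linearity: E[X] = 31375 · (1/2) = C(251, 2) · (1/2) = 31375/2 = 31375/2 ≈ 15687.50000.

E[X] = 31375/2 = 15687.50000.


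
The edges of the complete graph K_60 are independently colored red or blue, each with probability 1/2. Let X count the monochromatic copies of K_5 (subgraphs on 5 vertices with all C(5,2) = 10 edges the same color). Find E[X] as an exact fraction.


Let X = Σ_S X_S over the C(60, 5) = 5461512 subsets S of size 5, where X_S = 1 if the K_5 on S is monochromatic.
For a fixed S, the K_5 on S has C(5, 2) = 10 edges. P[all 10 edges red] = (1/2)^10, and likewise for blue, so P[monochromatic] = 2·(1/2)^10 = 2^{1 − 10} = 1/512.
Summing: E[X] = C(60, 5) · 2^{1 − 10} = 5461512 · 1/512 = 682689/64.
Numerically: E[X] ≈ 10667.016.

E[X] = C(60,5)·2^(1−C(5,2)) = 682689/64 ≈ 10667.016.


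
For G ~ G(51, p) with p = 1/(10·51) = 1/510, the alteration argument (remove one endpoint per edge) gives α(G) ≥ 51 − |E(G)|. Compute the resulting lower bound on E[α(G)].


E[|E(G)|] = C(51, 2)·p = 1275 · (1/510) = 5/2.
E[α(G)] ≥ n − E[|E(G)|] = 51 − 5/2 = 97/2.
Numerically: ≈ 48.50000.
(This is only a lower bound; the true E[α(G)] may be larger.)

E[α(G)] ≥ 97/2 ≈ 48.50000.


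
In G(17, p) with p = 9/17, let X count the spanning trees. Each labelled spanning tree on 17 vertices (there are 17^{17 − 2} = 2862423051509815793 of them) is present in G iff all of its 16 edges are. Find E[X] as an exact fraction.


K_17 has 17^{17 − 2} = 2862423051509815793 labelled spanning trees.
For each such spanning tree H, let X_H = 1 if all 16 edges of H are present in G. Then P[X_H = 1] = p^{16} = (9/17)^{16} = 1853020188851841/48661191875666868481.
By linearity of expectation: E[X] = Σ_H E[X_H] = 2862423051509815793 · p^{16} = 2862423051509815793 · 1853020188851841/48661191875666868481 = 1853020188851841/17.
Numerically: E[X] ≈ 1.09e+14.

E[X] = 2862423051509815793 · (9/17)^{16} = 1853020188851841/17 ≈ 1.09e+14.


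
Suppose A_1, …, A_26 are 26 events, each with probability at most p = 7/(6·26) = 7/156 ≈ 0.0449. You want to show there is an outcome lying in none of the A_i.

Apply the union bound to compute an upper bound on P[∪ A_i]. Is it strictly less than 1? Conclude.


Union bound: P[∪_{i=1}^{26} A_i] ≤ Σ_i P[A_i] ≤ 26·p = 26·(7/156) = 7/6.
Numerically: 7/6 ≈ 1.1667.
Is 7/6 < 1? NO.
Since the bound 7/6 is ≥ 1, the union bound is uninformative here; it does NOT by itself certify existence.

26·p = 7/6 ≈ 1.1667; existence NOT certified by the union bound.


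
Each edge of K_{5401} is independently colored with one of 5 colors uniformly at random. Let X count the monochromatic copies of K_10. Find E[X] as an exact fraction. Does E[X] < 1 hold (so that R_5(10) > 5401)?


E[X] = C(5401, 10) · 5^{1 − 45} = 5772423232412011351582235732760 · 5^{−44} = 5772423232412011351582235732760/5684341886080801486968994140625.
As a reduced fraction: E[X] = 1154484646482402270316447146552/1136868377216160297393798828125 ≈ 1.01550.
Is E[X] < 1? NO.
Since E[X] ≥ 1, the first-moment bound is inconclusive at n = 5401; it does NOT by itself certify R_5(10) > 5401.

E[X] = 1154484646482402270316447146552/1136868377216160297393798828125 ≈ 1.01550; E[X] ≥ 1; first-moment method inconclusive here.


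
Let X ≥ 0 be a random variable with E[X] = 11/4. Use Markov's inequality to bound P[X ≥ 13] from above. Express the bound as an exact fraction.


μ = E[X] = 11/4, a = 13.
Markov: P[X ≥ 13] ≤ μ/a = (11/4)/13 = 11/52.
Numerically: ≈ 0.2115.
(Since a = 13 > μ = 2.7500, the bound 11/52 is < 1 and informative.)

P[X ≥ 13] ≤ 11/52 ≈ 0.2115.


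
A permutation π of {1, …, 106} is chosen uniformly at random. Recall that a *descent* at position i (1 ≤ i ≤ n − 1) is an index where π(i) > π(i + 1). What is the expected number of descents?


Write X = Σ X_I over i = 1, …, 105, with X_I the indicator of one descent.
There are 105 indicators.
For each fixed i, the pair (π(i), π(i+1)) is a uniformly random ordered pair of distinct values from {1, …, 106}; by symmetry P[π(i) > π(i+1)] = 1/2.
By linearity: E[X] = 105 · (1/2) = (106 − 1) · (1/2) = 105/2 ≈ 52.500.

E[X] = 105/2 = 52.500.


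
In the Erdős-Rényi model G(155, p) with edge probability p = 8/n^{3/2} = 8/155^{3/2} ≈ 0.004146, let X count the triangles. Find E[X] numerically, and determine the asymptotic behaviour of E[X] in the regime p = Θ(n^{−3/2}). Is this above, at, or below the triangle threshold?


Number of potential triangles: C(155, 3) = 608685.
Each occurs with probability p³ ≈ (0.004146)³ ≈ 7.124876e-08.
By linearity: E[X] = C(155, 3)·p³ ≈ 608685 · 7.124876e-08 ≈ 0.0434.
Since α = 3/2 > 1, p = c/n^{3/2} = o(1/n) is below the triangle threshold p ~ 1/n. Asymptotically E[X] ~ (c³/6)·n^{3(1−α)} = (8³/6)·n^{-1.5} → 0, so by Markov's inequality G has no triangles w.h.p.

E[X] ≈ 0.0434; in regime p = Θ(1/n^{3/2}) E[X] tends to 0 (below the triangle threshold p ~ 1/n).


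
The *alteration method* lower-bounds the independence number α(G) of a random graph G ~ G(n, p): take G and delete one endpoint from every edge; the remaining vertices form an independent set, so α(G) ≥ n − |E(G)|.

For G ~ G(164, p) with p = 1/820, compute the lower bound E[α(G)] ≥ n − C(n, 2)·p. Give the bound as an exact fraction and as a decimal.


E[|E(G)|] = C(164, 2)·p = 13366 · (1/820) = 163/10.
E[α(G)] ≥ n − E[|E(G)|] = 164 − 163/10 = 1477/10.
Numerically: ≈ 147.700000.
(This is only a lower bound; the true E[α(G)] may be larger.)

E[α(G)] ≥ 1477/10 ≈ 147.700000.


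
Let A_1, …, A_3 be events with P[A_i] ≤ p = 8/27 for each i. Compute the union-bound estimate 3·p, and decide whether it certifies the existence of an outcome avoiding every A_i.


Union bound: P[∪_{i=1}^{3} A_i] ≤ Σ_i P[A_i] ≤ 3·p = 3·(8/27) = 8/9.
Numerically: 8/9 ≈ 0.8888889.
Is 8/9 < 1? YES.
Since P[∪ A_i] ≤ 8/9 < 1, the complement has P[∩ A_i^c] ≥ 1 − 8/9 = 1/9 > 0, so some outcome avoids every A_i.

3·p = 8/9 ≈ 0.8888889; existence CERTIFIED by the union bound.


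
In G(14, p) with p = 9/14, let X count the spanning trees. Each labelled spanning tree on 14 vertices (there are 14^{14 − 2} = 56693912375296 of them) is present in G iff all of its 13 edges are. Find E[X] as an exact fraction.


K_14 has 14^{14 − 2} = 56693912375296 labelled spanning trees.
For each such spanning tree H, let X_H = 1 if all 13 edges of H are present in G. Then P[X_H = 1] = p^{13} = (9/14)^{13} = 2541865828329/793714773254144.
By linearity: E[X] = Σ_H E[X_H] = 56693912375296 · p^{13} = 56693912375296 · 2541865828329/793714773254144 = 2541865828329/14.
Numerically: E[X] ≈ 1.81562e+11.

E[X] = 56693912375296 · (9/14)^{13} = 2541865828329/14 ≈ 1.81562e+11.


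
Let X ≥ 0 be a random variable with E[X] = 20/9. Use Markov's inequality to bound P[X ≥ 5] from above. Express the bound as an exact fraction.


μ = E[X] = 20/9, a = 5.
Markov: P[X ≥ 5] ≤ μ/a = (20/9)/5 = 4/9.
Numerically: ≈ 0.44444.
(Since a = 5 > μ = 2.22222, the bound 4/9 is < 1 and informative.)

P[X ≥ 5] ≤ 4/9 ≈ 0.44444.


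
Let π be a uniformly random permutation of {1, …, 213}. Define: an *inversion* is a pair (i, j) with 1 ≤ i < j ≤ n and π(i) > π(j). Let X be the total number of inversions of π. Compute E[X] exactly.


Write X = Σ X_I over the C(213, 2) = 22578 pairs i < j, with X_I the indicator of one inversion.
There are 22578 indicators.
For each fixed pair i < j, the values π(i) and π(j) are two distinct elements of {1, …, 213} in uniformly random order; by symmetry P[π(i) > π(j)] = 1/2.
By linearity: E[X] = 22578 · (1/2) = C(213, 2) · (1/2) = 22578/2 = 11289 ≈ 11289.000000.

E[X] = 11289 = 11289.000000.


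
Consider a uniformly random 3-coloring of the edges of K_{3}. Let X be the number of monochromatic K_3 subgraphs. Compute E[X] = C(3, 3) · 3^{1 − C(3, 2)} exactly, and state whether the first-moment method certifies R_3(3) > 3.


E[X] = C(3, 3) · 3^{1 − 3} = 1 · 3^{−2} = 1/9.
As a reduced fraction: E[X] = 1/9 ≈ 0.111.
Is E[X] < 1? YES.
Since E[X] < 1, there exists a 3-coloring of K_{3} with no monochromatic K_3; hence R_3(3) > 3.

E[X] = 1/9 ≈ 0.111; E[X] < 1, so R_3(3) > 3.


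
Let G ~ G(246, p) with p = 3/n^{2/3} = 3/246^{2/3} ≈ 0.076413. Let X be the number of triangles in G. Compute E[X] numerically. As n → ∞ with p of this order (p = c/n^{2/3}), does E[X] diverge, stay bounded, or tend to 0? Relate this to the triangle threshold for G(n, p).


Number of potential triangles: C(246, 3) = 2450980.
Each occurs with probability p³ ≈ (0.076413)³ ≈ 4.4616300e-04.
By linearity: E[X] = C(246, 3)·p³ ≈ 2450980 · 4.4616300e-04 ≈ 1093.53659.
Since α = 2/3 < 1, p = c/n^{2/3} ≫ 1/n is above the triangle threshold p ~ 1/n. Asymptotically E[X] ~ (c³/6)·n^{3(1−α)} = (3³/6)·n^{1} → ∞; triangles are abundant w.h.p.

E[X] ≈ 1093.53659; in regime p = Θ(1/n^{2/3}) E[X] diverges (above the triangle threshold p ~ 1/n).


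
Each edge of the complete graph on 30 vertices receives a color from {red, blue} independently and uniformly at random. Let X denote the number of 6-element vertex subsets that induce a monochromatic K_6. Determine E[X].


Let X = Σ_S X_S over the C(30, 6) = 593775 subsets S of size 6, where X_S = 1 if the K_6 on S is monochromatic.
For a fixed S, the K_6 on S has C(6, 2) = 15 edges. P[all 15 edges red] = (1/2)^15, and likewise for blue, so P[monochromatic] = 2·(1/2)^15 = 2^{1 − 15} = 1/16384.
By linearity: E[X] = C(30, 6) · 2^{1 − 15} = 593775 · 1/16384 = 593775/16384.
Numerically: E[X] ≈ 36.241150.

E[X] = C(30,6)·2^(1−C(6,2)) = 593775/16384 ≈ 36.241150.


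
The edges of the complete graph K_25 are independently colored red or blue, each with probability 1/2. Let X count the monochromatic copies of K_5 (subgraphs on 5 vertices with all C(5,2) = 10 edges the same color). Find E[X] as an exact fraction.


Let X = Σ_S X_S over the C(25, 5) = 53130 subsets S of size 5, where X_S = 1 if the K_5 on S is monochromatic.
For a fixed S, the K_5 on S has C(5, 2) = 10 edges. P[all 10 edges red] = (1/2)^10, and likewise for blue, so P[monochromatic] = 2·(1/2)^10 = 2^{1 − 10} = 1/512.
Summing: E[X] = C(25, 5) · 2^{1 − 10} = 53130 · 1/512 = 26565/256.
Numerically: E[X] ≈ 103.7695.

E[X] = C(25,5)·2^(1−C(5,2)) = 26565/256 ≈ 103.7695.
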